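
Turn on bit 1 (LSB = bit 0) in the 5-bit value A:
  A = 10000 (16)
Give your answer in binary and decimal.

Mask = 1 << 1 = 00010
Bit 1 of A is 0, so OR-ing with the mask flips it to 1.
  10000
| 00010
-------
  10010

Answer: 10010 (18)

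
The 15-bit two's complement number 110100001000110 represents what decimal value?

MSB is 1, so the value is negative. Find the magnitude:
1. Invert bits:  001011110111001
2. Add 1:        001011110111010  = 6074
3. Apply sign:   -6074

Answer: -6074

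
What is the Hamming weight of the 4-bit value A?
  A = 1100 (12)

1100
1-bits at positions (from bit 0 = LSB): 2, 3
Count = 2

Answer: 2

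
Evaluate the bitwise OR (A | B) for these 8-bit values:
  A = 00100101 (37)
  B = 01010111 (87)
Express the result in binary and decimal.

Apply | to each column (1 where either bit is 1):
  00100101
| 01010111
----------
  01110111

Answer: 01110111 (119)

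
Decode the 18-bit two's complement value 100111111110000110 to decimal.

MSB is 1, so the value is negative. Find the magnitude:
1. Invert bits:  011000000001111001
2. Add 1:        011000000001111010  = 98426
3. Apply sign:   -98426

Answer: -98426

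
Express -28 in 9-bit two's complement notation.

1. Binary of +28:  000011100
2. Invert bits:     111100011
3. Add 1:           111100100

Answer: 111100100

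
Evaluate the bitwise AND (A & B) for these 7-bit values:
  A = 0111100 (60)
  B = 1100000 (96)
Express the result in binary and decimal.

Apply & to each column (1 only where both bits are 1):
  0111100
& 1100000
---------
  0100000

Answer: 0100000 (32)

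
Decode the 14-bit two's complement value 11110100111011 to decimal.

MSB is 1, so the value is negative. Find the magnitude:
1. Invert bits:  00001011000100
2. Add 1:        00001011000101  = 709
3. Apply sign:   -709

Answer: -709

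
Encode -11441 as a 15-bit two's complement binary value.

1. Binary of +11441:  010110010110001
2. Invert bits:     101001101001110
3. Add 1:           101001101001111

Answer: 101001101001111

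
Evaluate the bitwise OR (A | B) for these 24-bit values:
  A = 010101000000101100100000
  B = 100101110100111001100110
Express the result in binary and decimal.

Apply | to each column (1 where either bit is 1):
  010101000000101100100000
| 100101110100111001100110
--------------------------
  110101110100111101100110

Answer: 110101110100111101100110 (14110566)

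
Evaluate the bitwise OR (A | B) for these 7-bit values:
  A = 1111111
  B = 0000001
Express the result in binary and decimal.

Apply | to each column (1 where either bit is 1):
  1111111
| 0000001
---------
  1111111

Answer: 1111111 (127)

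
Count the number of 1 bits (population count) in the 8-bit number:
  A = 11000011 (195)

11000011
1-bits at positions (from bit 0 = LSB): 0, 1, 6, 7
Count = 4

Answer: 4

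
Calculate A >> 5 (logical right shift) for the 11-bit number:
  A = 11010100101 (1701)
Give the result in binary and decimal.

Logical shift right by 5: drop the bottom 5 bit(s), prepend 5 zero(s) on the left.
  11010100101  ->  keep [110101], discard [00101], prepend 00000
= 00000110101

Answer: 00000110101 (53)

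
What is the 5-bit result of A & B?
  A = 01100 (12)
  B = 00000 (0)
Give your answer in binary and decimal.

Apply & to each column (1 only where both bits are 1):
  01100
& 00000
-------
  00000

Answer: 00000 (0)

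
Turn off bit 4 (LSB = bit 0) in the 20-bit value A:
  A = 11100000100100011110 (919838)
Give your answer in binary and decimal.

Mask = ~(1 << 4) = 11111111111111101111
Bit 4 of A is 1, so AND-ing with the mask clears it to 0.
  11100000100100011110
& 11111111111111101111
----------------------
  11100000100100001110

Answer: 11100000100100001110 (919822)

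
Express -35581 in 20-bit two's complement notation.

1. Binary of +35581:  00001000101011111101
2. Invert bits:     11110111010100000010
3. Add 1:           11110111010100000011

Answer: 11110111010100000011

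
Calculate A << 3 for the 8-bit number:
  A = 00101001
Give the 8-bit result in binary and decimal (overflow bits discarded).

Shift left by 3: drop the top 3 bit(s), append 3 zero(s) on the right.
  00101001  ->  discard [001], keep [01001], append 000
= 01001000

Answer: 01001000 (72)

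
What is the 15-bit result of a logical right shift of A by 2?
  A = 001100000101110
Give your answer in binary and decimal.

Logical shift right by 2: drop the bottom 2 bit(s), prepend 2 zero(s) on the left.
  001100000101110  ->  keep [0011000001011], discard [10], prepend 00
= 000011000001011

Answer: 000011000001011 (1547)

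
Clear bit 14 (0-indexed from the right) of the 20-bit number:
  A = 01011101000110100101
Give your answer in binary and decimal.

Mask = ~(1 << 14) = 11111011111111111111
Bit 14 of A is 1, so AND-ing with the mask clears it to 0.
  01011101000110100101
& 11111011111111111111
----------------------
  01011001000110100101

Answer: 01011001000110100101 (364965)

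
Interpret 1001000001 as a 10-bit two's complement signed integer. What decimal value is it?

MSB is 1, so the value is negative. Find the magnitude:
1. Invert bits:  0110111110
2. Add 1:        0110111111  = 447
3. Apply sign:   -447

Answer: -447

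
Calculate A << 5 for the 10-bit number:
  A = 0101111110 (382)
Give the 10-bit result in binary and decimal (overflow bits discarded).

Shift left by 5: drop the top 5 bit(s), append 5 zero(s) on the right.
  0101111110  ->  discard [01011], keep [11110], append 00000
= 1111000000

Answer: 1111000000 (960)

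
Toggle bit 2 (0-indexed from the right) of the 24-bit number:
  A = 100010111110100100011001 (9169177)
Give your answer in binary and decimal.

Mask = 1 << 2 = 000000000000000000000100
Bit 2 of A is 0; XOR with the mask flips it to 1.
  100010111110100100011001
^ 000000000000000000000100
--------------------------
  100010111110100100011101

Answer: 100010111110100100011101 (9169181)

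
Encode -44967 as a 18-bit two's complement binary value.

1. Binary of +44967:  001010111110100111
2. Invert bits:     110101000001011000
3. Add 1:           110101000001011001

Answer: 110101000001011001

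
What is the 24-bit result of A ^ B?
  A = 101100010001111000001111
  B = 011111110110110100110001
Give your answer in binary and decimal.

Apply ^ to each column (1 where bits differ):
  101100010001111000001111
^ 011111110110110100110001
--------------------------
  110011100111001100111110

Answer: 110011100111001100111110 (13529918)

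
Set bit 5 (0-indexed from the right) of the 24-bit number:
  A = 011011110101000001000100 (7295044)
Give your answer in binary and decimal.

Mask = 1 << 5 = 000000000000000000100000
Bit 5 of A is 0, so OR-ing with the mask flips it to 1.
  011011110101000001000100
| 000000000000000000100000
--------------------------
  011011110101000001100100

Answer: 011011110101000001100100 (7295076)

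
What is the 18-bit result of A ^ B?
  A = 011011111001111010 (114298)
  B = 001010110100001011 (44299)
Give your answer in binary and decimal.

Apply ^ to each column (1 where bits differ):
  011011111001111010
^ 001010110100001011
--------------------
  010001001101110001

Answer: 010001001101110001 (70513)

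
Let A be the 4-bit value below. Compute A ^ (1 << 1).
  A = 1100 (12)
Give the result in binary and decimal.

Mask = 1 << 1 = 0010
Bit 1 of A is 0; XOR with the mask flips it to 1.
  1100
^ 0010
------
  1110

Answer: 1110 (14)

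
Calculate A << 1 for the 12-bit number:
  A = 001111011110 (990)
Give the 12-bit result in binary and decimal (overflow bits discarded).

Shift left by 1: drop the top 1 bit(s), append 1 zero(s) on the right.
  001111011110  ->  discard [0], keep [01111011110], append 0
= 011110111100

Answer: 011110111100 (1980)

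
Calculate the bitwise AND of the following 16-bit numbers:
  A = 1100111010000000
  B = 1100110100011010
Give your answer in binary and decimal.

Apply & to each column (1 only where both bits are 1):
  1100111010000000
& 1100110100011010
------------------
  1100110000000000

Answer: 1100110000000000 (52224)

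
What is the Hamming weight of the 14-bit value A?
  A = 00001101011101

00001101011101
1-bits at positions (from bit 0 = LSB): 0, 2, 3, 4, 6, 8, 9
Count = 7

Answer: 7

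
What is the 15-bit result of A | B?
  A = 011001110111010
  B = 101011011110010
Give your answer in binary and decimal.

Apply | to each column (1 where either bit is 1):
  011001110111010
| 101011011110010
-----------------
  111011111111010

Answer: 111011111111010 (30714)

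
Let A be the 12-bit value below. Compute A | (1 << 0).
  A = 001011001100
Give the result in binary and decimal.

Mask = 1 << 0 = 000000000001
Bit 0 of A is 0, so OR-ing with the mask flips it to 1.
  001011001100
| 000000000001
--------------
  001011001101

Answer: 001011001101 (717)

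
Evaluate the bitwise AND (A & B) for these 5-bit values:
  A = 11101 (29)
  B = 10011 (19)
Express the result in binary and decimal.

Apply & to each column (1 only where both bits are 1):
  11101
& 10011
-------
  10001

Answer: 10001 (17)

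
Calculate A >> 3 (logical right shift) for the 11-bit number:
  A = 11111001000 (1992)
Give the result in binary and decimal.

Logical shift right by 3: drop the bottom 3 bit(s), prepend 3 zero(s) on the left.
  11111001000  ->  keep [11111001], discard [000], prepend 000
= 00011111001

Answer: 00011111001 (249)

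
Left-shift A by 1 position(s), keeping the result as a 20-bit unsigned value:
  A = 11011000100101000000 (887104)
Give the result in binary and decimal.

Shift left by 1: drop the top 1 bit(s), append 1 zero(s) on the right.
  11011000100101000000  ->  discard [1], keep [1011000100101000000], append 0
= 10110001001010000000

Answer: 10110001001010000000 (725632)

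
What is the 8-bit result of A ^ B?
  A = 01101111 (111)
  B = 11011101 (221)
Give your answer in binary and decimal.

Apply ^ to each column (1 where bits differ):
  01101111
^ 11011101
----------
  10110010

Answer: 10110010 (178)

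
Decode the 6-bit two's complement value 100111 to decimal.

MSB is 1, so the value is negative. Find the magnitude:
1. Invert bits:  011000
2. Add 1:        011001  = 25
3. Apply sign:   -25

Answer: -25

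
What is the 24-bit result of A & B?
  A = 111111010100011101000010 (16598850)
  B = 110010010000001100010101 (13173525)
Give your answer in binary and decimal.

Apply & to each column (1 only where both bits are 1):
  111111010100011101000010
& 110010010000001100010101
--------------------------
  110010010000001100000000

Answer: 110010010000001100000000 (13173504)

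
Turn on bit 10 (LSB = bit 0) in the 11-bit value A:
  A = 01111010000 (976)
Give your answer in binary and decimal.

Mask = 1 << 10 = 10000000000
Bit 10 of A is 0, so OR-ing with the mask flips it to 1.
  01111010000
| 10000000000
-------------
  11111010000

Answer: 11111010000 (2000)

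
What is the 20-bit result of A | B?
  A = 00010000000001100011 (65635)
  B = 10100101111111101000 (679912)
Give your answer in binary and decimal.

Apply | to each column (1 where either bit is 1):
  00010000000001100011
| 10100101111111101000
----------------------
  10110101111111101011

Answer: 10110101111111101011 (745451)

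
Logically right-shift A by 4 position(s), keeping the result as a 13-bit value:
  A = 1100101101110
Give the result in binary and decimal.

Logical shift right by 4: drop the bottom 4 bit(s), prepend 4 zero(s) on the left.
  1100101101110  ->  keep [110010110], discard [1110], prepend 0000
= 0000110010110

Answer: 0000110010110 (406)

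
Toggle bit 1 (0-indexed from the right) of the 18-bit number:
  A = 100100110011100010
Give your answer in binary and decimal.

Mask = 1 << 1 = 000000000000000010
Bit 1 of A is 1; XOR with the mask flips it to 0.
  100100110011100010
^ 000000000000000010
--------------------
  100100110011100000

Answer: 100100110011100000 (150752)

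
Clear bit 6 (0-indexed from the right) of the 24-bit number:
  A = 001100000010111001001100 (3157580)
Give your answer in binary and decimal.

Mask = ~(1 << 6) = 111111111111111110111111
Bit 6 of A is 1, so AND-ing with the mask clears it to 0.
  001100000010111001001100
& 111111111111111110111111
--------------------------
  001100000010111000001100

Answer: 001100000010111000001100 (3157516)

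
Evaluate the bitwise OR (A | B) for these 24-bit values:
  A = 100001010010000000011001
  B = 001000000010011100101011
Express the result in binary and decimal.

Apply | to each column (1 where either bit is 1):
  100001010010000000011001
| 001000000010011100101011
--------------------------
  101001010010011100111011

Answer: 101001010010011100111011 (10823483)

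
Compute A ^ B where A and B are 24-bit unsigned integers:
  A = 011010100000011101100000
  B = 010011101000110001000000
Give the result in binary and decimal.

Apply ^ to each column (1 where bits differ):
  011010100000011101100000
^ 010011101000110001000000
--------------------------
  001001001000101100100000

Answer: 001001001000101100100000 (2394912)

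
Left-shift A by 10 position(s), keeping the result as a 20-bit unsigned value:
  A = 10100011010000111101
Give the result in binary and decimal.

Shift left by 10: drop the top 10 bit(s), append 10 zero(s) on the right.
  10100011010000111101  ->  discard [1010001101], keep [0000111101], append 0000000000
= 00001111010000000000

Answer: 00001111010000000000 (62464)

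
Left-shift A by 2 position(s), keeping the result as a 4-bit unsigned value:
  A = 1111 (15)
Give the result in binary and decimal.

Shift left by 2: drop the top 2 bit(s), append 2 zero(s) on the right.
  1111  ->  discard [11], keep [11], append 00
= 1100

Answer: 1100 (12)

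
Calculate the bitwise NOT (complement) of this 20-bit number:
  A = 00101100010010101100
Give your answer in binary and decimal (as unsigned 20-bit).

Flip each bit (0->1, 1->0):
  00101100010010101100
  11010011101101010011

Answer: 11010011101101010011 (867155)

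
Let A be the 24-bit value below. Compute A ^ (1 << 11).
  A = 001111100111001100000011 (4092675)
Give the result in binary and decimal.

Mask = 1 << 11 = 000000000000100000000000
Bit 11 of A is 0; XOR with the mask flips it to 1.
  001111100111001100000011
^ 000000000000100000000000
--------------------------
  001111100111101100000011

Answer: 001111100111101100000011 (4094723)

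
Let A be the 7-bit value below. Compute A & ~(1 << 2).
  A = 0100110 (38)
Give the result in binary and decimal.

Mask = ~(1 << 2) = 1111011
Bit 2 of A is 1, so AND-ing with the mask clears it to 0.
  0100110
& 1111011
---------
  0100010

Answer: 0100010 (34)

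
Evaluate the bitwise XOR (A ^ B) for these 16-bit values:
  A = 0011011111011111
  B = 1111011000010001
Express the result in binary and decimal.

Apply ^ to each column (1 where bits differ):
  0011011111011111
^ 1111011000010001
------------------
  1100000111001110

Answer: 1100000111001110 (49614)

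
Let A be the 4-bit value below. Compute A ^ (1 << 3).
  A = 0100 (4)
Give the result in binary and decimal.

Mask = 1 << 3 = 1000
Bit 3 of A is 0; XOR with the mask flips it to 1.
  0100
^ 1000
------
  1100

Answer: 1100 (12)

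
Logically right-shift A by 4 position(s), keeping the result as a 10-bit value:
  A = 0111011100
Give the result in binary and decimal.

Logical shift right by 4: drop the bottom 4 bit(s), prepend 4 zero(s) on the left.
  0111011100  ->  keep [011101], discard [1100], prepend 0000
= 0000011101

Answer: 0000011101 (29)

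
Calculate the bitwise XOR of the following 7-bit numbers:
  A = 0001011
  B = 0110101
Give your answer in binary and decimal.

Apply ^ to each column (1 where bits differ):
  0001011
^ 0110101
---------
  0111110

Answer: 0111110 (62)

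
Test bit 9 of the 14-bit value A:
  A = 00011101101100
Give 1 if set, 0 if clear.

Bit 9 is the 10th from the right.
  00011101101100
      ^
That bit is 1.

Answer: 1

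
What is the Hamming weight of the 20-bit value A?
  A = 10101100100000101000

10101100100000101000
1-bits at positions (from bit 0 = LSB): 3, 5, 11, 14, 15, 17, 19
Count = 7

Answer: 7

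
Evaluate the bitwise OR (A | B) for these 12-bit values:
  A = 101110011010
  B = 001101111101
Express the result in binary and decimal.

Apply | to each column (1 where either bit is 1):
  101110011010
| 001101111101
--------------
  101111111111

Answer: 101111111111 (3071)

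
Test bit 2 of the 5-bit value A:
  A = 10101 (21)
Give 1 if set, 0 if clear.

Bit 2 is the 3rd from the right.
  10101
    ^
That bit is 1.

Answer: 1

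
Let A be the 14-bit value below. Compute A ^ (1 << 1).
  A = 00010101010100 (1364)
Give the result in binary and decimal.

Mask = 1 << 1 = 00000000000010
Bit 1 of A is 0; XOR with the mask flips it to 1.
  00010101010100
^ 00000000000010
----------------
  00010101010110

Answer: 00010101010110 (1366)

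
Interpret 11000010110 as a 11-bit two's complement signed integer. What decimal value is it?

MSB is 1, so the value is negative. Find the magnitude:
1. Invert bits:  00111101001
2. Add 1:        00111101010  = 490
3. Apply sign:   -490

Answer: -490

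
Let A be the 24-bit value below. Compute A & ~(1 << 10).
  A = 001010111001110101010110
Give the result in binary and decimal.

Mask = ~(1 << 10) = 111111111111101111111111
Bit 10 of A is 1, so AND-ing with the mask clears it to 0.
  001010111001110101010110
& 111111111111101111111111
--------------------------
  001010111001100101010110

Answer: 001010111001100101010110 (2857302)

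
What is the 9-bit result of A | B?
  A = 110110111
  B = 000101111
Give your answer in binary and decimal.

Apply | to each column (1 where either bit is 1):
  110110111
| 000101111
-----------
  110111111

Answer: 110111111 (447)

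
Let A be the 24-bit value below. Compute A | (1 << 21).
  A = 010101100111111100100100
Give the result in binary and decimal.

Mask = 1 << 21 = 001000000000000000000000
Bit 21 of A is 0, so OR-ing with the mask flips it to 1.
  010101100111111100100100
| 001000000000000000000000
--------------------------
  011101100111111100100100

Answer: 011101100111111100100100 (7765796)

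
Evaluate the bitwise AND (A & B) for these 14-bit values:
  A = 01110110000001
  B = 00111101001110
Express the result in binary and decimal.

Apply & to each column (1 only where both bits are 1):
  01110110000001
& 00111101001110
----------------
  00110100000000

Answer: 00110100000000 (3328)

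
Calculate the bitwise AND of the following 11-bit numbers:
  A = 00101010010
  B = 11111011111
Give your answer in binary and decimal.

Apply & to each column (1 only where both bits are 1):
  00101010010
& 11111011111
-------------
  00101010010

Answer: 00101010010 (338)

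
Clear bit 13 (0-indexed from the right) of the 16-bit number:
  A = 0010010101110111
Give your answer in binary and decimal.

Mask = ~(1 << 13) = 1101111111111111
Bit 13 of A is 1, so AND-ing with the mask clears it to 0.
  0010010101110111
& 1101111111111111
------------------
  0000010101110111

Answer: 0000010101110111 (1399)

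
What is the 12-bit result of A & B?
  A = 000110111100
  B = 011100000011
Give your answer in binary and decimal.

Apply & to each column (1 only where both bits are 1):
  000110111100
& 011100000011
--------------
  000100000000

Answer: 000100000000 (256)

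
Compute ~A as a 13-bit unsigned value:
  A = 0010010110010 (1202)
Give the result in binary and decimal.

Flip each bit (0->1, 1->0):
  0010010110010
  1101101001101

Answer: 1101101001101 (6989)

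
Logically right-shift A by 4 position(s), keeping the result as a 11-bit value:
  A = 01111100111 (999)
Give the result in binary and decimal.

Logical shift right by 4: drop the bottom 4 bit(s), prepend 4 zero(s) on the left.
  01111100111  ->  keep [0111110], discard [0111], prepend 0000
= 00000111110

Answer: 00000111110 (62)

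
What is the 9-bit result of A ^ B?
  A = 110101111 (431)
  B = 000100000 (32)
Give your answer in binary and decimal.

Apply ^ to each column (1 where bits differ):
  110101111
^ 000100000
-----------
  110001111

Answer: 110001111 (399)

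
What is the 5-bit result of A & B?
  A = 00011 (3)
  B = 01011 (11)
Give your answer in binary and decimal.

Apply & to each column (1 only where both bits are 1):
  00011
& 01011
-------
  00011

Answer: 00011 (3)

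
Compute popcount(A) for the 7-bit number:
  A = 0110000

0110000
1-bits at positions (from bit 0 = LSB): 4, 5
Count = 2

Answer: 2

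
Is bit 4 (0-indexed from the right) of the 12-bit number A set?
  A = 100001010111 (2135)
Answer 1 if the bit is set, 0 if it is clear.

Bit 4 is the 5th from the right.
  100001010111
         ^
That bit is 1.

Answer: 1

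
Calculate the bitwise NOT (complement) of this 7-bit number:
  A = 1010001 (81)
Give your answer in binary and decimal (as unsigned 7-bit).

Flip each bit (0->1, 1->0):
  1010001
  0101110

Answer: 0101110 (46)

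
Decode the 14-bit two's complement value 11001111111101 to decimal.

MSB is 1, so the value is negative. Find the magnitude:
1. Invert bits:  00110000000010
2. Add 1:        00110000000011  = 3075
3. Apply sign:   -3075

Answer: -3075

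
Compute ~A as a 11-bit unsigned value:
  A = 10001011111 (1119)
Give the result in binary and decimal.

Flip each bit (0->1, 1->0):
  10001011111
  01110100000

Answer: 01110100000 (928)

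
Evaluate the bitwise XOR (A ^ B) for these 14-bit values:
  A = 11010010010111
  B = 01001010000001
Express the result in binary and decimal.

Apply ^ to each column (1 where bits differ):
  11010010010111
^ 01001010000001
----------------
  10011000010110

Answer: 10011000010110 (9750)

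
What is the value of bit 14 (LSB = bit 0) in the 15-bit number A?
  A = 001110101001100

Bit 14 is the 15th from the right.
  001110101001100
  ^
That bit is 0.

Answer: 0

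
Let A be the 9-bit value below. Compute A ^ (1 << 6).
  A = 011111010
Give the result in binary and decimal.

Mask = 1 << 6 = 001000000
Bit 6 of A is 1; XOR with the mask flips it to 0.
  011111010
^ 001000000
-----------
  010111010

Answer: 010111010 (186)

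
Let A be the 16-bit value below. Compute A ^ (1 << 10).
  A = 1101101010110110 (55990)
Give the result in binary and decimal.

Mask = 1 << 10 = 0000010000000000
Bit 10 of A is 0; XOR with the mask flips it to 1.
  1101101010110110
^ 0000010000000000
------------------
  1101111010110110

Answer: 1101111010110110 (57014)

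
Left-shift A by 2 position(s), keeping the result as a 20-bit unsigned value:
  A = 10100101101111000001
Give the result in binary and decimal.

Shift left by 2: drop the top 2 bit(s), append 2 zero(s) on the right.
  10100101101111000001  ->  discard [10], keep [100101101111000001], append 00
= 10010110111100000100

Answer: 10010110111100000100 (618244)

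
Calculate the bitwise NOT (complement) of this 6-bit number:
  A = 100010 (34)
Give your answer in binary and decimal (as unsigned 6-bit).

Flip each bit (0->1, 1->0):
  100010
  011101

Answer: 011101 (29)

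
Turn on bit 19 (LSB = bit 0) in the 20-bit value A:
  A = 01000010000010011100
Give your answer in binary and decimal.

Mask = 1 << 19 = 10000000000000000000
Bit 19 of A is 0, so OR-ing with the mask flips it to 1.
  01000010000010011100
| 10000000000000000000
----------------------
  11000010000010011100

Answer: 11000010000010011100 (794780)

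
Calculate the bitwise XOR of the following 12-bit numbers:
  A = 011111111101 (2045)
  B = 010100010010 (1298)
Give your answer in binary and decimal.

Apply ^ to each column (1 where bits differ):
  011111111101
^ 010100010010
--------------
  001011101111

Answer: 001011101111 (751)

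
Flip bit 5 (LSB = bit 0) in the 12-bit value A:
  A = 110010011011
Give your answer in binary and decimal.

Mask = 1 << 5 = 000000100000
Bit 5 of A is 0; XOR with the mask flips it to 1.
  110010011011
^ 000000100000
--------------
  110010111011

Answer: 110010111011 (3259)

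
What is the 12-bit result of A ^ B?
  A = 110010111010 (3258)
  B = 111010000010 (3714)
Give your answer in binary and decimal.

Apply ^ to each column (1 where bits differ):
  110010111010
^ 111010000010
--------------
  001000111000

Answer: 001000111000 (568)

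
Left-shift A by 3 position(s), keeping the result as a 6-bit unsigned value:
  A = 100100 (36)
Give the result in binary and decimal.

Shift left by 3: drop the top 3 bit(s), append 3 zero(s) on the right.
  100100  ->  discard [100], keep [100], append 000
= 100000

Answer: 100000 (32)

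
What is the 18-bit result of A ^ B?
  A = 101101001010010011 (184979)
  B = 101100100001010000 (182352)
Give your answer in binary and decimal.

Apply ^ to each column (1 where bits differ):
  101101001010010011
^ 101100100001010000
--------------------
  000001101011000011

Answer: 000001101011000011 (6851)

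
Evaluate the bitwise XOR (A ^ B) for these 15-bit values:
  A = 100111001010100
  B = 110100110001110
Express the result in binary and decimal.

Apply ^ to each column (1 where bits differ):
  100111001010100
^ 110100110001110
-----------------
  010011111011010

Answer: 010011111011010 (10202)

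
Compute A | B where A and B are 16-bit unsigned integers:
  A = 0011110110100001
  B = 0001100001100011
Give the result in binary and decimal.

Apply | to each column (1 where either bit is 1):
  0011110110100001
| 0001100001100011
------------------
  0011110111100011

Answer: 0011110111100011 (15843)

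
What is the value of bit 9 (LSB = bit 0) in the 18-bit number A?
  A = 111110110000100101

Bit 9 is the 10th from the right.
  111110110000100101
          ^
That bit is 0.

Answer: 0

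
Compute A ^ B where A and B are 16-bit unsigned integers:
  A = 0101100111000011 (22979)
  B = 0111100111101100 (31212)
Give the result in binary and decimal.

Apply ^ to each column (1 where bits differ):
  0101100111000011
^ 0111100111101100
------------------
  0010000000101111

Answer: 0010000000101111 (8239)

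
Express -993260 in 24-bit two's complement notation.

1. Binary of +993260:  000011110010011111101100
2. Invert bits:     111100001101100000010011
3. Add 1:           111100001101100000010100

Answer: 111100001101100000010100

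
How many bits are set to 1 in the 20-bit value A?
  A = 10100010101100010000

10100010101100010000
1-bits at positions (from bit 0 = LSB): 4, 8, 9, 11, 13, 17, 19
Count = 7

Answer: 7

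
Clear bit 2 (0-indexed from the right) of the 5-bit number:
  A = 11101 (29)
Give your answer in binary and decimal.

Mask = ~(1 << 2) = 11011
Bit 2 of A is 1, so AND-ing with the mask clears it to 0.
  11101
& 11011
-------
  11001

Answer: 11001 (25)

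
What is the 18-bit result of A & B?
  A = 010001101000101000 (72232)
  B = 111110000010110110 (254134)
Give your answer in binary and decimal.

Apply & to each column (1 only where both bits are 1):
  010001101000101000
& 111110000010110110
--------------------
  010000000000100000

Answer: 010000000000100000 (65568)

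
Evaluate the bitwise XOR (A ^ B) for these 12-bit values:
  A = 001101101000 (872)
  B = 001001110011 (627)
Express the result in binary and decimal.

Apply ^ to each column (1 where bits differ):
  001101101000
^ 001001110011
--------------
  000100011011

Answer: 000100011011 (283)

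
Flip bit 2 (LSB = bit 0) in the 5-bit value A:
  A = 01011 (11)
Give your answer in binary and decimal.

Mask = 1 << 2 = 00100
Bit 2 of A is 0; XOR with the mask flips it to 1.
  01011
^ 00100
-------
  01111

Answer: 01111 (15)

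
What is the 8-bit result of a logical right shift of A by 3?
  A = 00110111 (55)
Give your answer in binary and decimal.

Logical shift right by 3: drop the bottom 3 bit(s), prepend 3 zero(s) on the left.
  00110111  ->  keep [00110], discard [111], prepend 000
= 00000110

Answer: 00000110 (6)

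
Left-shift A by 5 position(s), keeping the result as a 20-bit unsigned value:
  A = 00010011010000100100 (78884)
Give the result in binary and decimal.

Shift left by 5: drop the top 5 bit(s), append 5 zero(s) on the right.
  00010011010000100100  ->  discard [00010], keep [011010000100100], append 00000
= 01101000010010000000

Answer: 01101000010010000000 (427136)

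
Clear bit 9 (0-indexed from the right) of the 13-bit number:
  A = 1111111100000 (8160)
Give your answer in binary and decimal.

Mask = ~(1 << 9) = 1110111111111
Bit 9 of A is 1, so AND-ing with the mask clears it to 0.
  1111111100000
& 1110111111111
---------------
  1110111100000

Answer: 1110111100000 (7648)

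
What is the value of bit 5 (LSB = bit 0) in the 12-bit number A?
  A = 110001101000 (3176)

Bit 5 is the 6th from the right.
  110001101000
        ^
That bit is 1.

Answer: 1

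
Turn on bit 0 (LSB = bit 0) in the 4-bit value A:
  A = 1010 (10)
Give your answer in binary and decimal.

Mask = 1 << 0 = 0001
Bit 0 of A is 0, so OR-ing with the mask flips it to 1.
  1010
| 0001
------
  1011

Answer: 1011 (11)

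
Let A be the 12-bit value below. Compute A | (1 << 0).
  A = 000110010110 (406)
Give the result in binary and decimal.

Mask = 1 << 0 = 000000000001
Bit 0 of A is 0, so OR-ing with the mask flips it to 1.
  000110010110
| 000000000001
--------------
  000110010111

Answer: 000110010111 (407)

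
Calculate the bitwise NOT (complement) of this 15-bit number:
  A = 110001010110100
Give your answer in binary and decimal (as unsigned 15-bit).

Flip each bit (0->1, 1->0):
  110001010110100
  001110101001011

Answer: 001110101001011 (7499)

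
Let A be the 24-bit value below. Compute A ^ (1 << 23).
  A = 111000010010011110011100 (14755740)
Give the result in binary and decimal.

Mask = 1 << 23 = 100000000000000000000000
Bit 23 of A is 1; XOR with the mask flips it to 0.
  111000010010011110011100
^ 100000000000000000000000
--------------------------
  011000010010011110011100

Answer: 011000010010011110011100 (6367132)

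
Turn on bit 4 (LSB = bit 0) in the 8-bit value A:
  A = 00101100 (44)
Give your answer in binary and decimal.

Mask = 1 << 4 = 00010000
Bit 4 of A is 0, so OR-ing with the mask flips it to 1.
  00101100
| 00010000
----------
  00111100

Answer: 00111100 (60)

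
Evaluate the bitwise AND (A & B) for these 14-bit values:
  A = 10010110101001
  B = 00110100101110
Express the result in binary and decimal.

Apply & to each column (1 only where both bits are 1):
  10010110101001
& 00110100101110
----------------
  00010100101000

Answer: 00010100101000 (1320)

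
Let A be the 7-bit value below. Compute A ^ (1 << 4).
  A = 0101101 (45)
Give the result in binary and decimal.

Mask = 1 << 4 = 0010000
Bit 4 of A is 0; XOR with the mask flips it to 1.
  0101101
^ 0010000
---------
  0111101

Answer: 0111101 (61)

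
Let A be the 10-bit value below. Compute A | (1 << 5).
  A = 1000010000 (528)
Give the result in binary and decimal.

Mask = 1 << 5 = 0000100000
Bit 5 of A is 0, so OR-ing with the mask flips it to 1.
  1000010000
| 0000100000
------------
  1000110000

Answer: 1000110000 (560)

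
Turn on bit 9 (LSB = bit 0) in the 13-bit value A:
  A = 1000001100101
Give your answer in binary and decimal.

Mask = 1 << 9 = 0001000000000
Bit 9 of A is 0, so OR-ing with the mask flips it to 1.
  1000001100101
| 0001000000000
---------------
  1001001100101

Answer: 1001001100101 (4709)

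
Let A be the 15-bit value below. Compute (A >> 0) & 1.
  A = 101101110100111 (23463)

Bit 0 is the 1st from the right.
  101101110100111
                ^
That bit is 1.

Answer: 1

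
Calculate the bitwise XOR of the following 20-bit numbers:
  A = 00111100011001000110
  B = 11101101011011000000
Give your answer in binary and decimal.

Apply ^ to each column (1 where bits differ):
  00111100011001000110
^ 11101101011011000000
----------------------
  11010001000010000110

Answer: 11010001000010000110 (856198)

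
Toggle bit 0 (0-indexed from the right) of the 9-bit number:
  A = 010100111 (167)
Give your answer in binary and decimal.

Mask = 1 << 0 = 000000001
Bit 0 of A is 1; XOR with the mask flips it to 0.
  010100111
^ 000000001
-----------
  010100110

Answer: 010100110 (166)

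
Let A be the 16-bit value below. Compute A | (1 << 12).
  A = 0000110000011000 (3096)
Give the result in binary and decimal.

Mask = 1 << 12 = 0001000000000000
Bit 12 of A is 0, so OR-ing with the mask flips it to 1.
  0000110000011000
| 0001000000000000
------------------
  0001110000011000

Answer: 0001110000011000 (7192)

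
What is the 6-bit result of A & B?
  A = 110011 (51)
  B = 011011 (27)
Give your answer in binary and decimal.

Apply & to each column (1 only where both bits are 1):
  110011
& 011011
--------
  010011

Answer: 010011 (19)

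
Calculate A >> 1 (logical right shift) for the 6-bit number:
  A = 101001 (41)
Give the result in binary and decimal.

Logical shift right by 1: drop the bottom 1 bit(s), prepend 1 zero(s) on the left.
  101001  ->  keep [10100], discard [1], prepend 0
= 010100

Answer: 010100 (20)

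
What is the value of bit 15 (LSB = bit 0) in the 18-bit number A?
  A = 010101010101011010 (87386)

Bit 15 is the 16th from the right.
  010101010101011010
    ^
That bit is 0.

Answer: 0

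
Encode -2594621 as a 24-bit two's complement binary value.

1. Binary of +2594621:  001001111001011100111101
2. Invert bits:     110110000110100011000010
3. Add 1:           110110000110100011000011

Answer: 110110000110100011000011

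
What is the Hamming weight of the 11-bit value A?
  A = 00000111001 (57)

00000111001
1-bits at positions (from bit 0 = LSB): 0, 3, 4, 5
Count = 4

Answer: 4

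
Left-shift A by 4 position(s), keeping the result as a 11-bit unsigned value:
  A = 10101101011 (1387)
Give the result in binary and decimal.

Shift left by 4: drop the top 4 bit(s), append 4 zero(s) on the right.
  10101101011  ->  discard [1010], keep [1101011], append 0000
= 11010110000

Answer: 11010110000 (1712)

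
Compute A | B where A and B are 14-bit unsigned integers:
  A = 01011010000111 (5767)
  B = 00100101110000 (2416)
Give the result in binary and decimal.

Apply | to each column (1 where either bit is 1):
  01011010000111
| 00100101110000
----------------
  01111111110111

Answer: 01111111110111 (8183)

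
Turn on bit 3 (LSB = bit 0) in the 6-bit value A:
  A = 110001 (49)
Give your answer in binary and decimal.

Mask = 1 << 3 = 001000
Bit 3 of A is 0, so OR-ing with the mask flips it to 1.
  110001
| 001000
--------
  111001

Answer: 111001 (57)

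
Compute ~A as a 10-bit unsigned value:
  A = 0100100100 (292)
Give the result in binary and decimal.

Flip each bit (0->1, 1->0):
  0100100100
  1011011011

Answer: 1011011011 (731)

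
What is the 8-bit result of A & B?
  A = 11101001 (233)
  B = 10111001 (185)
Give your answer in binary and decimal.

Apply & to each column (1 only where both bits are 1):
  11101001
& 10111001
----------
  10101001

Answer: 10101001 (169)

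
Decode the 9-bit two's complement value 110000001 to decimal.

MSB is 1, so the value is negative. Find the magnitude:
1. Invert bits:  001111110
2. Add 1:        001111111  = 127
3. Apply sign:   -127

Answer: -127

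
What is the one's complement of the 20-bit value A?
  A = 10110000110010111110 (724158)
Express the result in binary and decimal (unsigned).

Flip each bit (0->1, 1->0):
  10110000110010111110
  01001111001101000001

Answer: 01001111001101000001 (324417)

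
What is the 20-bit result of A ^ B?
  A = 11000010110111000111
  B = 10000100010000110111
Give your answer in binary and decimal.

Apply ^ to each column (1 where bits differ):
  11000010110111000111
^ 10000100010000110111
----------------------
  01000110100111110000

Answer: 01000110100111110000 (289264)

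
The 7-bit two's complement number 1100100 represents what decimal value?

MSB is 1, so the value is negative. Find the magnitude:
1. Invert bits:  0011011
2. Add 1:        0011100  = 28
3. Apply sign:   -28

Answer: -28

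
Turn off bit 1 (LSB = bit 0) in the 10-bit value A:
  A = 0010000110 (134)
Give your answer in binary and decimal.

Mask = ~(1 << 1) = 1111111101
Bit 1 of A is 1, so AND-ing with the mask clears it to 0.
  0010000110
& 1111111101
------------
  0010000100

Answer: 0010000100 (132)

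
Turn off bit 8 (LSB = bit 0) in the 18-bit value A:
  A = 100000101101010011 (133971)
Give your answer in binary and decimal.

Mask = ~(1 << 8) = 111111111011111111
Bit 8 of A is 1, so AND-ing with the mask clears it to 0.
  100000101101010011
& 111111111011111111
--------------------
  100000101001010011

Answer: 100000101001010011 (133715)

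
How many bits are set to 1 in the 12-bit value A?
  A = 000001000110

000001000110
1-bits at positions (from bit 0 = LSB): 1, 2, 6
Count = 3

Answer: 3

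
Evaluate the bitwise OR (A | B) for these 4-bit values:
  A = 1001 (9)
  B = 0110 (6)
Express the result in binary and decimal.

Apply | to each column (1 where either bit is 1):
  1001
| 0110
------
  1111

Answer: 1111 (15)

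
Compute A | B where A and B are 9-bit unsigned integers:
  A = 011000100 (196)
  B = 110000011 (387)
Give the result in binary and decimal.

Apply | to each column (1 where either bit is 1):
  011000100
| 110000011
-----------
  111000111

Answer: 111000111 (455)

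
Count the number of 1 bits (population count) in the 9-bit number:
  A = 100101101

100101101
1-bits at positions (from bit 0 = LSB): 0, 2, 3, 5, 8
Count = 5

Answer: 5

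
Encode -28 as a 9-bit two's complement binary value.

1. Binary of +28:  000011100
2. Invert bits:     111100011
3. Add 1:           111100100

Answer: 111100100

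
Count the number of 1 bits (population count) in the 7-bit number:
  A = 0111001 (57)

0111001
1-bits at positions (from bit 0 = LSB): 0, 3, 4, 5
Count = 4

Answer: 4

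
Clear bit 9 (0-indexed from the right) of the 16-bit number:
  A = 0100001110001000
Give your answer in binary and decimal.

Mask = ~(1 << 9) = 1111110111111111
Bit 9 of A is 1, so AND-ing with the mask clears it to 0.
  0100001110001000
& 1111110111111111
------------------
  0100000110001000

Answer: 0100000110001000 (16776)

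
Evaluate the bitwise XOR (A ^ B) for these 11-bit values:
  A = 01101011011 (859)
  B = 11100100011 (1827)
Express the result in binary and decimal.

Apply ^ to each column (1 where bits differ):
  01101011011
^ 11100100011
-------------
  10001111000

Answer: 10001111000 (1144)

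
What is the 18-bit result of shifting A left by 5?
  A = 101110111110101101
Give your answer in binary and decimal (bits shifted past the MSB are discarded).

Shift left by 5: drop the top 5 bit(s), append 5 zero(s) on the right.
  101110111110101101  ->  discard [10111], keep [0111110101101], append 00000
= 011111010110100000

Answer: 011111010110100000 (128416)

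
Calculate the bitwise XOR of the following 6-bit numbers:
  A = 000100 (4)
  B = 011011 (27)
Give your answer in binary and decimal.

Apply ^ to each column (1 where bits differ):
  000100
^ 011011
--------
  011111

Answer: 011111 (31)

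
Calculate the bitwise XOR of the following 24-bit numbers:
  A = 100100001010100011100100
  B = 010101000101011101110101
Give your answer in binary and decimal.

Apply ^ to each column (1 where bits differ):
  100100001010100011100100
^ 010101000101011101110101
--------------------------
  110001001111111110010001

Answer: 110001001111111110010001 (12910481)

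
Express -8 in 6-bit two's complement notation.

1. Binary of +8:  001000
2. Invert bits:     110111
3. Add 1:           111000

Answer: 111000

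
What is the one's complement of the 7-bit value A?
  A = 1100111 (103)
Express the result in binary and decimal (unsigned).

Flip each bit (0->1, 1->0):
  1100111
  0011000

Answer: 0011000 (24)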